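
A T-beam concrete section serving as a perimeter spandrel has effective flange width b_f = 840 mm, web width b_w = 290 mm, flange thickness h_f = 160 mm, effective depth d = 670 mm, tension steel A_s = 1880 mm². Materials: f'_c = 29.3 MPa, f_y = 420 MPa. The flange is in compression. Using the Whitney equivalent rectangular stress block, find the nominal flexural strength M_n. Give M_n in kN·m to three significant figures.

Tension: T = A_s f_y = 1880 × 420 = 789600 N.
Try a within the flange: a = T/(0.85 f'_c b_f) = 789600/(0.85 × 29.3 × 840) = 37.74 mm.
Since a = 37.74 ≤ h_f = 160 mm, the stress block lies entirely in the flange; analyse as a rectangular beam of width b_f.
M_n = T(d − a/2) = 789600 × (670 − 18.87) = 514.13 × 10⁶ N·mm.
M_n = 514.13 kN·m.

M_n ≈ 514 kN·m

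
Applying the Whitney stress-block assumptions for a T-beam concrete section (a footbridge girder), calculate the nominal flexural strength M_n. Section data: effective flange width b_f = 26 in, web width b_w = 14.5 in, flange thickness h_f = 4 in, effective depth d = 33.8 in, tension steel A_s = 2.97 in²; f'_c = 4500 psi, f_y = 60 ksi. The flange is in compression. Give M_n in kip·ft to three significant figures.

Tension: T = A_s f_y = 2.97 × 60 = 178.2 kips.
Try a within the flange: a = T/(0.85 f'_c b_f) = 178.2/(0.85 × 4.5 × 26) = 1.792 in.
Since a = 1.792 ≤ h_f = 4 in, the stress block lies entirely in the flange; analyse as a rectangular beam of width b_f.
M_n = T(d − a/2) = 178.2 × (33.8 − 0.896) = 5863.5 kip·in.
M_n = 5863.5/12 = 488.63 kip·ft.

M_n ≈ 489 kip·ft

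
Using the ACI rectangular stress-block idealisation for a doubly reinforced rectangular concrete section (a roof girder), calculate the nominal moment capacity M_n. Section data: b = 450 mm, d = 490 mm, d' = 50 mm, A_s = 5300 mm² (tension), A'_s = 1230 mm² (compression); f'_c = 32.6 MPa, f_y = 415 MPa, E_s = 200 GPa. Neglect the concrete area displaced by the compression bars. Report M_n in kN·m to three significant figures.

Assume both tension and compression steel yield.
Net tension couple steel: A_s − A'_s = 4070 mm².
a = (A_s − A'_s) f_y / (0.85 f'_c b) = 1689050/(0.85 × 32.6 × 450) = 135.45 mm.
c = a/β₁ = 135.45/0.817 = 165.79 mm; ε'_s = 0.003(c − d')/c = 0.0021 ≥ f_y/E_s = 0.0021, so compression steel does yield.
M_n = (A_s − A'_s) f_y (d − a/2) + A'_s f_y (d − d') = [1689050 × (490 − 67.725) + 510450 × (490 − 50)] × 10⁻⁶ = 713.24 + 224.60 = 937.84 kN·m.

M_n ≈ 938 kN·m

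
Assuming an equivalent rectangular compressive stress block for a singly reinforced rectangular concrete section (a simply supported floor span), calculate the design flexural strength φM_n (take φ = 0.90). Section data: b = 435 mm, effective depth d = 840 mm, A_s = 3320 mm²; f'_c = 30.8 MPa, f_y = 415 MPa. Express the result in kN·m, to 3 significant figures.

φM_n ≈ 967 kN·m

T = A_s f_y = 3320 × 415 = 1377800 N = 1377.8 kN.
From C = T: a = T/(0.85 f'_c b) = 1377800/(0.85 × 30.8 × 435) = 120.98 mm.
M_n = T(d − a/2) = 1377.8 kN × (840 − 60.49) mm = 1074.01 kN·m.
φM_n = 0.90 × 1074.01 = 966.61 kN·m.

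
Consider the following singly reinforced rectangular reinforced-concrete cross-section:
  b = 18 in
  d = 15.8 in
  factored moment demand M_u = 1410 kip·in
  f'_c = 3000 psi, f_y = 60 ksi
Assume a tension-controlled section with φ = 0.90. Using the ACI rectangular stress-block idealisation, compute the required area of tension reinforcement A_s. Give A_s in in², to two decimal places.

A_s ≈ 1.78 in²

M_n = M_u/φ = 1410/0.90 = 1566.67 kip·in.
From M_n = 0.85 f'_c a b (d − a/2):
a = d − √(d² − 2M_n/(0.85 f'_c b)) = 15.8 − √(15.8² − 2 × 1566.67/(0.85 × 3 × 18)) = 2.332 in.
A_s = 0.85 f'_c a b / f_y = 0.85 × 3 × 2.332 × 18 / 60 = 1.784 in².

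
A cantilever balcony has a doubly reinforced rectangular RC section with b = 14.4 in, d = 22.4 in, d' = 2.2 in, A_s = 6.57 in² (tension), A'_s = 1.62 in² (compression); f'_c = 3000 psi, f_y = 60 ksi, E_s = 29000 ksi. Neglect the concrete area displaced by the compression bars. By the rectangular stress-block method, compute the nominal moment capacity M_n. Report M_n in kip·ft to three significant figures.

Assume both steels yield.
a = (A_s − A'_s) f_y/(0.85 f'_c b) = (6.57 − 1.62) × 60/(0.85 × 3 × 14.4) = 8.088 in.
c = a/β₁ = 8.088/0.85 = 9.515 in; ε'_s = 0.003(c − d')/c = 0.0023 ≥ ε_y = 0.0021, so the compression steel yields.
M_n = (A_s − A'_s) f_y (d − a/2) + A'_s f_y (d − d') = 297 × (22.4 − 4.044) + 97.2 × (22.4 − 2.2) = 5451.7 + 1963.4 = 7415.1 kip·in = 7415.1/12 = 617.93 kip·ft.

M_n ≈ 618 kip·ft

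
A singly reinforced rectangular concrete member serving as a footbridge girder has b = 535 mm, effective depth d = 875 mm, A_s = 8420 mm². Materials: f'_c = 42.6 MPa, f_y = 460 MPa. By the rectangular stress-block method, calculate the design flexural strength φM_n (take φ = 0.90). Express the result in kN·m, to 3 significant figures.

φM_n ≈ 2700 kN·m

T = A_s f_y = 8420 × 460 = 3873200 N = 3873.2 kN.
From C = T: a = T/(0.85 f'_c b) = 3873200/(0.85 × 42.6 × 535) = 199.93 mm.
M_n = T(d − a/2) = 3873.2 kN × (875 − 99.965) mm = 3001.87 kN·m.
φM_n = 0.90 × 3001.87 = 2701.68 kN·m.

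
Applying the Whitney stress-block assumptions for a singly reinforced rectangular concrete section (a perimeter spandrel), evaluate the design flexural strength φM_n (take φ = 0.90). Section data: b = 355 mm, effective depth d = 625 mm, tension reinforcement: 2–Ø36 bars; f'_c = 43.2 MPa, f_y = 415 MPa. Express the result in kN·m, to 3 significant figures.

φM_n ≈ 451 kN·m

A_s = 2 × 1018 = 2036 mm².
T = A_s f_y = 2036 × 415 = 844940 N = 844.94 kN.
From C = T: a = T/(0.85 f'_c b) = 844940/(0.85 × 43.2 × 355) = 64.82 mm.
M_n = T(d − a/2) = 844.94 kN × (625 − 32.41) mm = 500.70 kN·m.
φM_n = 0.90 × 500.70 = 450.63 kN·m.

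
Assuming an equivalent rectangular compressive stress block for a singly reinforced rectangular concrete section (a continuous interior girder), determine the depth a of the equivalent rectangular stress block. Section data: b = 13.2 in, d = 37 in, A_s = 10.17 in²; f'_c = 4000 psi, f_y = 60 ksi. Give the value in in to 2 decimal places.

T = A_s f_y = 10.17 × 60 = 610.2 kips.
a = T/(0.85 f'_c b) = 610.2/(0.85 × 4 × 13.2) = 13.60 in.

a ≈ 13.60 in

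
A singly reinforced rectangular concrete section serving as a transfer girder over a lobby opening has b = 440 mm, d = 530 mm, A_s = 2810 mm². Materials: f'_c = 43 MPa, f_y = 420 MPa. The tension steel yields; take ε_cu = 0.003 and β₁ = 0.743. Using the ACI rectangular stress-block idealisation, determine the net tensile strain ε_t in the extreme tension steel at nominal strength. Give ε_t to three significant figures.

a = A_s f_y/(0.85 f'_c b) = 73.39 mm.
β₁ = 0.743, so c = a/β₁ = 73.39/0.743 = 98.78 mm.
From the linear strain diagram with ε_cu = 0.003: ε_t = 0.003 (d − c)/c = 0.003 × (530 − 98.78)/98.78 = 0.0131.
Since ε_t ≥ 0.005, the section is tension-controlled.

ε_t ≈ 0.0131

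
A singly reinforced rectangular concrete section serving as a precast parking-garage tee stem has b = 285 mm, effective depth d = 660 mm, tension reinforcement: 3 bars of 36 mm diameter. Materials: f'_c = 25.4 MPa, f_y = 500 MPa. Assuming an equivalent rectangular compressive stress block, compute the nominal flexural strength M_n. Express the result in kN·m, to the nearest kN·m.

M_n ≈ 818 kN·m

A_s = 3 × 1018 = 3054 mm².
T = A_s f_y = 3054 × 500 = 1527000 N = 1527 kN.
From C = T: a = T/(0.85 f'_c b) = 1527000/(0.85 × 25.4 × 285) = 248.17 mm.
M_n = T(d − a/2) = 1527 kN × (660 − 124.085) mm = 818.34 kN·m.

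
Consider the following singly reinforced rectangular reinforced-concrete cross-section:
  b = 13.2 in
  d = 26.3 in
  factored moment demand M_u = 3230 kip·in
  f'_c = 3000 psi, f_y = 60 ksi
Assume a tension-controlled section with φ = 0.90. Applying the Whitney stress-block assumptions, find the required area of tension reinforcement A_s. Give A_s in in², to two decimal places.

M_n = M_u/φ = 3230/0.90 = 3588.89 kip·in.
From M_n = 0.85 f'_c a b (d − a/2):
a = d − √(d² − 2M_n/(0.85 f'_c b)) = 26.3 − √(26.3² − 2 × 3588.89/(0.85 × 3 × 13.2)) = 4.427 in.
A_s = 0.85 f'_c a b / f_y = 0.85 × 3 × 4.427 × 13.2 / 60 = 2.484 in².

A_s ≈ 2.48 in²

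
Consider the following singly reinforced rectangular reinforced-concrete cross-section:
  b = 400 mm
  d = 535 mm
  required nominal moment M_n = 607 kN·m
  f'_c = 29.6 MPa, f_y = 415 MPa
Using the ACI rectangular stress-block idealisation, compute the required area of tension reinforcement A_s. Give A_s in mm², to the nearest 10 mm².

A_s ≈ 3110 mm²

With M_n = 0.85 f'_c a b (d − a/2), solve the quadratic for a:
a = d − √(d² − 2M_n/(0.85 f'_c b)) = 535 − √(535² − 2 × 607×10⁶/(0.85 × 29.6 × 400)) = 128.06 mm.
A_s = 0.85 f'_c a b / f_y = 0.85 × 29.6 × 128.06 × 400 / 415 = 3105.5 mm².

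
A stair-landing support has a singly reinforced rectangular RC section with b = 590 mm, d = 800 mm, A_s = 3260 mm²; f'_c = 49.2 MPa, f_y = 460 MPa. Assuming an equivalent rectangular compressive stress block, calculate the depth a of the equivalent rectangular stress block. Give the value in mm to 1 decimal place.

T = A_s f_y = 3260 × 460 = 1499600 N = 1499.6 kN.
Setting C = 0.85 f'_c a b equal to T: a = 1499600/(0.85 × 49.2 × 590) = 60.8 mm.

a ≈ 60.8 mm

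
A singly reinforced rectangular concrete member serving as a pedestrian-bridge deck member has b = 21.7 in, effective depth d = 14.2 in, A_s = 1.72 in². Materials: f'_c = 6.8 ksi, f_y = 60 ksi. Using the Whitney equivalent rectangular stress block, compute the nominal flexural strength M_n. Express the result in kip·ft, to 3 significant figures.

M_n ≈ 119 kip·ft

T = A_s f_y = 1.72 × 60 = 103.2 kips.
a = T/(0.85 f'_c b) = 103.2/(0.85 × 6.8 × 21.7) = 0.823 in.
M_n = T(d − a/2) = 103.2 × (14.2 − 0.4115) = 1423.0 kip·in = 1423.0/12 = 118.58 kip·ft.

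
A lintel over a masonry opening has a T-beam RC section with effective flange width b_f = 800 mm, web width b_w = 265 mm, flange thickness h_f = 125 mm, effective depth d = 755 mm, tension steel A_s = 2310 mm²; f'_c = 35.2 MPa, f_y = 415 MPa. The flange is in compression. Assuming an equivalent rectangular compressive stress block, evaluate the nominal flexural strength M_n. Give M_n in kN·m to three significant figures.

Tension: T = A_s f_y = 2310 × 415 = 958650 N.
Try a within the flange: a = T/(0.85 f'_c b_f) = 958650/(0.85 × 35.2 × 800) = 40.05 mm.
Since a = 40.05 ≤ h_f = 125 mm, the stress block lies entirely in the flange; analyse as a rectangular beam of width b_f.
M_n = T(d − a/2) = 958650 × (755 − 20.025) = 704.58 × 10⁶ N·mm.
M_n = 704.58 kN·m.

M_n ≈ 705 kN·m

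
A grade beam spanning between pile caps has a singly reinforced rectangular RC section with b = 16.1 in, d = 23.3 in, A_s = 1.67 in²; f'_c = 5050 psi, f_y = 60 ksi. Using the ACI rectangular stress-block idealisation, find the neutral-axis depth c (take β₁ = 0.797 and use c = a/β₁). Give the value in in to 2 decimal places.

c ≈ 1.82 in

T = A_s f_y = 1.67 × 60 = 100.2 kips.
a = T/(0.85 f'_c b) = 100.2/(0.85 × 5.05 × 16.1) = 1.4499 in.
With β₁ = 0.797, c = a/β₁ = 1.4499/0.797 = 1.82 in.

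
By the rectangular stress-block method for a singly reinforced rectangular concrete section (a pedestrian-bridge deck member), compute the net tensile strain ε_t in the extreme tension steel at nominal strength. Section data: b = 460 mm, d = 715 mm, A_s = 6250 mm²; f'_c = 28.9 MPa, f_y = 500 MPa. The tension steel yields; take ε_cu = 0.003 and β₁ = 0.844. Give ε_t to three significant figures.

a = A_s f_y/(0.85 f'_c b) = 276.55 mm.
β₁ = 0.844, so c = a/β₁ = 276.55/0.844 = 327.67 mm.
From the linear strain diagram with ε_cu = 0.003: ε_t = 0.003 (d − c)/c = 0.003 × (715 − 327.67)/327.67 = 0.00355.
ε_t < 0.004 — the section is over-reinforced for flexure under ACI limits.

ε_t ≈ 0.00355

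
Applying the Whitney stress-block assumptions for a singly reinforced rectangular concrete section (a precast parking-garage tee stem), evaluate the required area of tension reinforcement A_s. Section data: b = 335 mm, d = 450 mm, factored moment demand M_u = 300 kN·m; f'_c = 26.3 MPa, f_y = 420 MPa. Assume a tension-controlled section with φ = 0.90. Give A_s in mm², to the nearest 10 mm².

A_s ≈ 2020 mm²

M_n = M_u/φ = 300/0.90 = 333.333 kN·m.
With M_n = 0.85 f'_c a b (d − a/2), solve the quadratic for a:
a = d − √(d² − 2M_n/(0.85 f'_c b)) = 450 − √(450² − 2 × 333.333×10⁶/(0.85 × 26.3 × 335)) = 113.13 mm.
A_s = 0.85 f'_c a b / f_y = 0.85 × 26.3 × 113.13 × 335 / 420 = 2017.2 mm².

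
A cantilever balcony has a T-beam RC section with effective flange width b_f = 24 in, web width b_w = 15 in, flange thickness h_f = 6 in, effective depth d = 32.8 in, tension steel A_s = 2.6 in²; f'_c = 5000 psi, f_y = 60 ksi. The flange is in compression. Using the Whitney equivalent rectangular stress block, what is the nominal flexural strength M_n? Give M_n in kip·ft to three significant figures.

Tension: T = A_s f_y = 2.6 × 60 = 156 kips.
Try a within the flange: a = T/(0.85 f'_c b_f) = 156/(0.85 × 5 × 24) = 1.529 in.
Since a = 1.529 ≤ h_f = 6 in, the stress block lies entirely in the flange; analyse as a rectangular beam of width b_f.
M_n = T(d − a/2) = 156 × (32.8 − 0.7645) = 4997.5 kip·in.
M_n = 4997.5/12 = 416.46 kip·ft.

M_n ≈ 416 kip·ft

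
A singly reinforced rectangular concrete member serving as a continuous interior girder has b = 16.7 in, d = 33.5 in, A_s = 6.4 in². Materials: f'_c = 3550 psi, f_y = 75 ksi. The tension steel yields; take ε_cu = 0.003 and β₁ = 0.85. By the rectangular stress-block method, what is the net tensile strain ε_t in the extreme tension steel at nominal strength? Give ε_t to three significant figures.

a = A_s f_y/(0.85 f'_c b) = 9.525 in.
β₁ = 0.85, so c = a/β₁ = 9.525/0.85 = 11.206 in.
From the linear strain diagram with ε_cu = 0.003: ε_t = 0.003 (d − c)/c = 0.003 × (33.5 − 11.206)/11.206 = 0.00597.
Since ε_t ≥ 0.005, the section is tension-controlled.

ε_t ≈ 0.00597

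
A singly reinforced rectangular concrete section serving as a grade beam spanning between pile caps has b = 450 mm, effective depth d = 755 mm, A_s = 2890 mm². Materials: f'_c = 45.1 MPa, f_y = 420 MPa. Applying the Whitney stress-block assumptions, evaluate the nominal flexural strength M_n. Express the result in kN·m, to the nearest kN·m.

T = A_s f_y = 2890 × 420 = 1213800 N = 1213.8 kN.
From C = T: a = T/(0.85 f'_c b) = 1213800/(0.85 × 45.1 × 450) = 70.36 mm.
M_n = T(d − a/2) = 1213.8 kN × (755 − 35.18) mm = 873.72 kN·m.

M_n ≈ 874 kN·m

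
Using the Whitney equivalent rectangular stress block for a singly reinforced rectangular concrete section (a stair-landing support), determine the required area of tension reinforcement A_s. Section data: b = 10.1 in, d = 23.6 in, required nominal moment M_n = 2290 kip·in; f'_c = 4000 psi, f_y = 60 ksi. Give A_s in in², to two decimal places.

A_s ≈ 1.73 in²

From M_n = 0.85 f'_c a b (d − a/2):
a = d − √(d² − 2M_n/(0.85 f'_c b)) = 23.6 − √(23.6² − 2 × 2290/(0.85 × 4 × 10.1)) = 3.019 in.
A_s = 0.85 f'_c a b / f_y = 0.85 × 4 × 3.019 × 10.1 / 60 = 1.728 in².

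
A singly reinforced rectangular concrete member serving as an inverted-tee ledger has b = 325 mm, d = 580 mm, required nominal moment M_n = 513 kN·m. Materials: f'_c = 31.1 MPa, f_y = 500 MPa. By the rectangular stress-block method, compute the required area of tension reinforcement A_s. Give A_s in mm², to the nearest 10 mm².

A_s ≈ 1960 mm²

With M_n = 0.85 f'_c a b (d − a/2), solve the quadratic for a:
a = d − √(d² − 2M_n/(0.85 f'_c b)) = 580 − √(580² − 2 × 513×10⁶/(0.85 × 31.1 × 325)) = 114.19 mm.
A_s = 0.85 f'_c a b / f_y = 0.85 × 31.1 × 114.19 × 325 / 500 = 1962.1 mm².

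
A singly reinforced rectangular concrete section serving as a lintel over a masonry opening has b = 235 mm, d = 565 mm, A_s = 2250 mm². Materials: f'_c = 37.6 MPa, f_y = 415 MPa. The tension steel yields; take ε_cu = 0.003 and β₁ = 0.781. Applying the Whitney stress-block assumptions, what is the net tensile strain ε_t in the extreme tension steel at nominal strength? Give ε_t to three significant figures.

a = A_s f_y/(0.85 f'_c b) = 124.32 mm.
β₁ = 0.781, so c = a/β₁ = 124.32/0.781 = 159.18 mm.
From the linear strain diagram with ε_cu = 0.003: ε_t = 0.003 (d − c)/c = 0.003 × (565 − 159.18)/159.18 = 0.00765.
Since ε_t ≥ 0.005, the section is tension-controlled.

ε_t ≈ 0.00765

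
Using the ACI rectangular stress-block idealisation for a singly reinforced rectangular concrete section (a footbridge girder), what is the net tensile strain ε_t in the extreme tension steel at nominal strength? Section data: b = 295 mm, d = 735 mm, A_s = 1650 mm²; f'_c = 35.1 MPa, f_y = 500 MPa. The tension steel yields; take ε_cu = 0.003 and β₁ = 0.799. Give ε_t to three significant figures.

ε_t ≈ 0.0158

a = A_s f_y/(0.85 f'_c b) = 93.74 mm.
β₁ = 0.799, so c = a/β₁ = 93.74/0.799 = 117.32 mm.
From the linear strain diagram with ε_cu = 0.003: ε_t = 0.003 (d − c)/c = 0.003 × (735 − 117.32)/117.32 = 0.0158.
Since ε_t ≥ 0.005, the section is tension-controlled.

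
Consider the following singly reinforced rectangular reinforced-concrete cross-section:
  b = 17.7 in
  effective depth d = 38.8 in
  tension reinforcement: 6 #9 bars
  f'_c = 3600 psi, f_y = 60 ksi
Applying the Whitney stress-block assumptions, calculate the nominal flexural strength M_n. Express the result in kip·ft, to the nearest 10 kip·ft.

M_n ≈ 1060 kip·ft

A_s = 6 × 1 = 6 in².
T = A_s f_y = 6 × 60 = 360 kips.
a = T/(0.85 f'_c b) = 360/(0.85 × 3.6 × 17.7) = 6.647 in.
M_n = T(d − a/2) = 360 × (38.8 − 3.3235) = 12771.5 kip·in = 12771.5/12 = 1064.29 kip·ft.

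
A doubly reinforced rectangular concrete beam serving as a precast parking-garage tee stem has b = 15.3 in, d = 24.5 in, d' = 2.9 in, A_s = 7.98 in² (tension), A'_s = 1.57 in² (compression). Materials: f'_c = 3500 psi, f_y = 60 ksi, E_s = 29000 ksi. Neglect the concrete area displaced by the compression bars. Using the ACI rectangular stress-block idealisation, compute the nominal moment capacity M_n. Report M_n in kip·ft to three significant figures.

Assume both steels yield.
a = (A_s − A'_s) f_y/(0.85 f'_c b) = (7.98 − 1.57) × 60/(0.85 × 3.5 × 15.3) = 8.449 in.
c = a/β₁ = 8.449/0.85 = 9.940 in; ε'_s = 0.003(c − d')/c = 0.0021 ≥ ε_y = 0.0021, so the compression steel yields.
M_n = (A_s − A'_s) f_y (d − a/2) + A'_s f_y (d − d') = 384.6 × (24.5 − 4.2245) + 94.2 × (24.5 − 2.9) = 7798.0 + 2034.7 = 9832.7 kip·in = 9832.7/12 = 819.39 kip·ft.

M_n ≈ 819 kip·ft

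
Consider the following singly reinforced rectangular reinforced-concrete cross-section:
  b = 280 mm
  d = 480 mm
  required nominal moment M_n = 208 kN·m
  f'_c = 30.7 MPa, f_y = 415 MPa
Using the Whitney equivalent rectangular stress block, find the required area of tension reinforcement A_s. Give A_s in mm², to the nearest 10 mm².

With M_n = 0.85 f'_c a b (d − a/2), solve the quadratic for a:
a = d − √(d² − 2M_n/(0.85 f'_c b)) = 480 − √(480² − 2 × 208×10⁶/(0.85 × 30.7 × 280)) = 63.51 mm.
A_s = 0.85 f'_c a b / f_y = 0.85 × 30.7 × 63.51 × 280 / 415 = 1118.2 mm².

A_s ≈ 1120 mm²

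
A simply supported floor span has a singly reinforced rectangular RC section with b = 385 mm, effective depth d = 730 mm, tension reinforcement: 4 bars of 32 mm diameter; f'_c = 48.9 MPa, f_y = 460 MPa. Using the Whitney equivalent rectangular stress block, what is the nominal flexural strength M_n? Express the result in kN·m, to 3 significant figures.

A_s = 4 × 804 = 3216 mm².
T = A_s f_y = 3216 × 460 = 1479360 N = 1479.36 kN.
From C = T: a = T/(0.85 f'_c b) = 1479360/(0.85 × 48.9 × 385) = 92.45 mm.
M_n = T(d − a/2) = 1479.36 kN × (730 − 46.225) mm = 1011.55 kN·m.

M_n ≈ 1010 kN·m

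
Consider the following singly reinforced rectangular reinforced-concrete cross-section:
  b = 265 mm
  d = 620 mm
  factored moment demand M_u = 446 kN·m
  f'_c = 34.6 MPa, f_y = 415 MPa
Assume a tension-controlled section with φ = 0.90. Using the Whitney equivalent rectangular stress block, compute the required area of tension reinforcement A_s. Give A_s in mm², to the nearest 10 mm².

A_s ≈ 2120 mm²

M_n = M_u/φ = 446/0.90 = 495.556 kN·m.
With M_n = 0.85 f'_c a b (d − a/2), solve the quadratic for a:
a = d − √(d² − 2M_n/(0.85 f'_c b)) = 620 − √(620² − 2 × 495.556×10⁶/(0.85 × 34.6 × 265)) = 112.82 mm.
A_s = 0.85 f'_c a b / f_y = 0.85 × 34.6 × 112.82 × 265 / 415 = 2118.7 mm².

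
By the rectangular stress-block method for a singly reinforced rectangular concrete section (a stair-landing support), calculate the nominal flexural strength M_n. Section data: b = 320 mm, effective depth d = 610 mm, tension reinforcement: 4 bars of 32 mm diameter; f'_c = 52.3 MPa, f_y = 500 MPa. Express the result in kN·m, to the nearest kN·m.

M_n ≈ 890 kN·m

A_s = 4 × 804 = 3216 mm².
T = A_s f_y = 3216 × 500 = 1608000 N = 1608 kN.
From C = T: a = T/(0.85 f'_c b) = 1608000/(0.85 × 52.3 × 320) = 113.04 mm.
M_n = T(d − a/2) = 1608 kN × (610 − 56.52) mm = 890.00 kN·m.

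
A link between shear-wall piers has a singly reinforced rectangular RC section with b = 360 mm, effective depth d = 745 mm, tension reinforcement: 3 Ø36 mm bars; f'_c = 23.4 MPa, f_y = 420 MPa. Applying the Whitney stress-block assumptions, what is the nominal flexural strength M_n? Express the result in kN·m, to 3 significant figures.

M_n ≈ 841 kN·m

A_s = 3 × 1018 = 3054 mm².
T = A_s f_y = 3054 × 420 = 1282680 N = 1282.68 kN.
From C = T: a = T/(0.85 f'_c b) = 1282680/(0.85 × 23.4 × 360) = 179.14 mm.
M_n = T(d − a/2) = 1282.68 kN × (745 − 89.57) mm = 840.71 kN·m.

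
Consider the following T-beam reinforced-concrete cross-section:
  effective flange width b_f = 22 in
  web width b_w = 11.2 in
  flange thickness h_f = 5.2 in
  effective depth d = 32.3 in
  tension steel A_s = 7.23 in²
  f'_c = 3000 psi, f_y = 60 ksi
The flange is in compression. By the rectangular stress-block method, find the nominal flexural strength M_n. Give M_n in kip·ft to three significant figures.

M_n ≈ 1010 kip·ft

Tension: T = A_s f_y = 7.23 × 60 = 433.8 kips.
Try a within the flange: a = T/(0.85 f'_c b_f) = 433.8/(0.85 × 3 × 22) = 7.733 in.
a = 7.733 > h_f = 5.2 in: the block extends into the web. Split into flange-overhang and web parts.
C_f = 0.85 f'_c (b_f − b_w) h_f = 0.85 × 3 × (22 − 11.2) × 5.2 = 143.2 kips.
Remaining web compression depth: a_w = (T − C_f)/(0.85 f'_c b_w) = (433.8 − 143.2)/(0.85 × 3 × 11.2) = 10.175 in.
M_n = C_f(d − h_f/2) + (T − C_f)(d − a_w/2) = 143.2 × (32.3 − 2.6) + 290.6 × (32.3 − 5.0875) = 4253.0 + 7908.0 = 12161.0 kip·in.
M_n = 12161.0/12 = 1013.42 kip·ft.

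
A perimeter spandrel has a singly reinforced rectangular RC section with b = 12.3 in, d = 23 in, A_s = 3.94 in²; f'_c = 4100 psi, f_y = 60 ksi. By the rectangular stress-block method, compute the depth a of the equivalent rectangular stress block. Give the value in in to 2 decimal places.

a ≈ 5.51 in

T = A_s f_y = 3.94 × 60 = 236.4 kips.
a = T/(0.85 f'_c b) = 236.4/(0.85 × 4.1 × 12.3) = 5.51 in.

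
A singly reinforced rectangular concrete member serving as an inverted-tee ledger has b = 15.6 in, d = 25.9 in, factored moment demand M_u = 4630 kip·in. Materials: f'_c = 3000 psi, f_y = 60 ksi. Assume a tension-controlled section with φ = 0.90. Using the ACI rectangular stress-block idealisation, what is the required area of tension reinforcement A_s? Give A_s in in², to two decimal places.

M_n = M_u/φ = 4630/0.90 = 5144.44 kip·in.
From M_n = 0.85 f'_c a b (d − a/2):
a = d − √(d² − 2M_n/(0.85 f'_c b)) = 25.9 − √(25.9² − 2 × 5144.44/(0.85 × 3 × 15.6)) = 5.598 in.
A_s = 0.85 f'_c a b / f_y = 0.85 × 3 × 5.598 × 15.6 / 60 = 3.711 in².

A_s ≈ 3.71 in²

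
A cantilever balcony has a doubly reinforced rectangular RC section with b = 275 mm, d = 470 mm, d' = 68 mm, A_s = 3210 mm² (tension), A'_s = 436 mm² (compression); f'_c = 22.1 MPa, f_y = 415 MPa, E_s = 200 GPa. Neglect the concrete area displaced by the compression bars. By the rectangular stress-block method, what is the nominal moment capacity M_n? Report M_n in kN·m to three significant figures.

Assume both tension and compression steel yield.
Net tension couple steel: A_s − A'_s = 2774 mm².
a = (A_s − A'_s) f_y / (0.85 f'_c b) = 1151210/(0.85 × 22.1 × 275) = 222.85 mm.
c = a/β₁ = 222.85/0.85 = 262.18 mm; ε'_s = 0.003(c − d')/c = 0.0022 ≥ f_y/E_s = 0.0021, so compression steel does yield.
M_n = (A_s − A'_s) f_y (d − a/2) + A'_s f_y (d − d') = [1151210 × (470 − 111.425) + 180940 × (470 − 68)] × 10⁻⁶ = 412.80 + 72.74 = 485.54 kN·m.

M_n ≈ 486 kN·m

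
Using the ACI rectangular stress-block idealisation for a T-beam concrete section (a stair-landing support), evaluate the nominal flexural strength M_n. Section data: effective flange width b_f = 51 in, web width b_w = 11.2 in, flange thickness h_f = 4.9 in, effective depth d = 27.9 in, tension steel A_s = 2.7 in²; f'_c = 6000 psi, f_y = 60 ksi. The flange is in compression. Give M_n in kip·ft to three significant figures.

Tension: T = A_s f_y = 2.7 × 60 = 162 kips.
Try a within the flange: a = T/(0.85 f'_c b_f) = 162/(0.85 × 6 × 51) = 0.623 in.
Since a = 0.623 ≤ h_f = 4.9 in, the stress block lies entirely in the flange; analyse as a rectangular beam of width b_f.
M_n = T(d − a/2) = 162 × (27.9 − 0.3115) = 4469.3 kip·in.
M_n = 4469.3/12 = 372.44 kip·ft.

M_n ≈ 372 kip·ft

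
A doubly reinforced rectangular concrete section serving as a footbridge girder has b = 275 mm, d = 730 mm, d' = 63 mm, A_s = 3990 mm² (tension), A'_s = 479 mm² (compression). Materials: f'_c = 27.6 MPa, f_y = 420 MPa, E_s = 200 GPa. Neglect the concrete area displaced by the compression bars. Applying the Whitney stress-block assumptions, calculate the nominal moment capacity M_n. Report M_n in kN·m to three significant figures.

M_n ≈ 1040 kN·m

Assume both tension and compression steel yield.
Net tension couple steel: A_s − A'_s = 3511 mm².
a = (A_s − A'_s) f_y / (0.85 f'_c b) = 1474620/(0.85 × 27.6 × 275) = 228.57 mm.
c = a/β₁ = 228.57/0.85 = 268.91 mm; ε'_s = 0.003(c − d')/c = 0.0023 ≥ f_y/E_s = 0.0021, so compression steel does yield.
M_n = (A_s − A'_s) f_y (d − a/2) + A'_s f_y (d − d') = [1474620 × (730 − 114.285) + 201180 × (730 − 63)] × 10⁻⁶ = 907.95 + 134.19 = 1042.14 kN·m.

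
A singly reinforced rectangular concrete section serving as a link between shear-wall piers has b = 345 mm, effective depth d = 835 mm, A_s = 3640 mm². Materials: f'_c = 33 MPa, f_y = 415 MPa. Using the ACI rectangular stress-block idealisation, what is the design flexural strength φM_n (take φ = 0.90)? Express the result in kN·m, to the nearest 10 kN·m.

T = A_s f_y = 3640 × 415 = 1510600 N = 1510.6 kN.
From C = T: a = T/(0.85 f'_c b) = 1510600/(0.85 × 33 × 345) = 156.10 mm.
M_n = T(d − a/2) = 1510.6 kN × (835 − 78.05) mm = 1143.45 kN·m.
φM_n = 0.90 × 1143.45 = 1029.11 kN·m.

φM_n ≈ 1030 kN·m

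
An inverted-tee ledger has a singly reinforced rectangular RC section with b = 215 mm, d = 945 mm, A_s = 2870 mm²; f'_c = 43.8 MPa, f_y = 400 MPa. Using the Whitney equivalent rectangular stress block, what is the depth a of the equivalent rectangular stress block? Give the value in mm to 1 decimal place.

a ≈ 143.4 mm

T = A_s f_y = 2870 × 400 = 1148000 N = 1148 kN.
Setting C = 0.85 f'_c a b equal to T: a = 1148000/(0.85 × 43.8 × 215) = 143.4 mm.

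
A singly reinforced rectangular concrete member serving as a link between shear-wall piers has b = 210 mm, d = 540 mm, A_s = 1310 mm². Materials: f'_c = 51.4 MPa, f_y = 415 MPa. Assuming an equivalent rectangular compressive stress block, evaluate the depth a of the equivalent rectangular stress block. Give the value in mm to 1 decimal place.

a ≈ 59.3 mm

T = A_s f_y = 1310 × 415 = 543650 N = 543.65 kN.
Setting C = 0.85 f'_c a b equal to T: a = 543650/(0.85 × 51.4 × 210) = 59.3 mm.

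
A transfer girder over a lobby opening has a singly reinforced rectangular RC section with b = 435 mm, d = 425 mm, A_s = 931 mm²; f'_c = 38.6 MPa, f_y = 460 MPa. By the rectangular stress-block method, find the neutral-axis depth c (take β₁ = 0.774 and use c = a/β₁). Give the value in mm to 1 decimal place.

c ≈ 38.8 mm

T = A_s f_y = 931 × 460 = 428260 N = 428.26 kN.
Setting C = 0.85 f'_c a b equal to T: a = 428260/(0.85 × 38.6 × 435) = 30.006 mm.
With β₁ = 0.774, c = a/β₁ = 30.006/0.774 = 38.8 mm.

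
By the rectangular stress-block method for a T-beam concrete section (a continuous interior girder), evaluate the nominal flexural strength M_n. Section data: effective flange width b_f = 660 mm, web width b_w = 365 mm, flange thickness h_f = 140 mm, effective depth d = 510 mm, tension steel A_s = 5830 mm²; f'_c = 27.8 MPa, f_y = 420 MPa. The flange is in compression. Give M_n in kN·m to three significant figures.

Tension: T = A_s f_y = 5830 × 420 = 2448600 N.
Try a within the flange: a = T/(0.85 f'_c b_f) = 2448600/(0.85 × 27.8 × 660) = 157.00 mm.
a = 157.00 > h_f = 140 mm: the block extends into the web. Split into flange-overhang and web parts.
C_f = 0.85 f'_c (b_f − b_w) h_f = 0.85 × 27.8 × (660 − 365) × 140 = 975919 N.
Remaining web compression depth: a_w = (T − C_f)/(0.85 f'_c b_w) = (2448600 − 975919)/(0.85 × 27.8 × 365) = 170.75 mm.
M_n = C_f(d − h_f/2) + (T − C_f)(d − a_w/2) = 975919 × (510 − 70) + 1472681 × (510 − 85.375) = 429.40 + 625.34 = 1054.74 × 10⁶ N·mm.
M_n = 1054.74 kN·m.

M_n ≈ 1050 kN·m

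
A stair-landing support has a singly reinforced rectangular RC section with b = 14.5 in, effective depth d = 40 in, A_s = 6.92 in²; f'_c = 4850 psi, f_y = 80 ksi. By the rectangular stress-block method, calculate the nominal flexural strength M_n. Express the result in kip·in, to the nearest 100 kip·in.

T = A_s f_y = 6.92 × 80 = 553.6 kips.
a = T/(0.85 f'_c b) = 553.6/(0.85 × 4.85 × 14.5) = 9.261 in.
M_n = T(d − a/2) = 553.6 × (40 − 4.6305) = 19580.6 kip·in.

M_n ≈ 19600 kip·in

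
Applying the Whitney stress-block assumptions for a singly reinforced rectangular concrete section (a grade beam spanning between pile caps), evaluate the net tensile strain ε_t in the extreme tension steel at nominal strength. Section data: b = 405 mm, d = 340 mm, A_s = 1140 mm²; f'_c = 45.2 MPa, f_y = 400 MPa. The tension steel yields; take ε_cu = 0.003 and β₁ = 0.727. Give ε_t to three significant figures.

ε_t ≈ 0.0223

a = A_s f_y/(0.85 f'_c b) = 29.31 mm.
β₁ = 0.727, so c = a/β₁ = 29.31/0.727 = 40.32 mm.
From the linear strain diagram with ε_cu = 0.003: ε_t = 0.003 (d − c)/c = 0.003 × (340 − 40.32)/40.32 = 0.0223.
Since ε_t ≥ 0.005, the section is tension-controlled.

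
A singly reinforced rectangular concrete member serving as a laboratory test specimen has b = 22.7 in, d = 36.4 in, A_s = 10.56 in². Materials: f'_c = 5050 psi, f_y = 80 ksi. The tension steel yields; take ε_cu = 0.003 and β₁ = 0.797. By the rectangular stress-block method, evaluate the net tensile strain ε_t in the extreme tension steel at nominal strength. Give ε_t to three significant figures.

a = A_s f_y/(0.85 f'_c b) = 8.670 in.
β₁ = 0.797, so c = a/β₁ = 8.670/0.797 = 10.878 in.
From the linear strain diagram with ε_cu = 0.003: ε_t = 0.003 (d − c)/c = 0.003 × (36.4 − 10.878)/10.878 = 0.00704.
Since ε_t ≥ 0.005, the section is tension-controlled.

ε_t ≈ 0.00704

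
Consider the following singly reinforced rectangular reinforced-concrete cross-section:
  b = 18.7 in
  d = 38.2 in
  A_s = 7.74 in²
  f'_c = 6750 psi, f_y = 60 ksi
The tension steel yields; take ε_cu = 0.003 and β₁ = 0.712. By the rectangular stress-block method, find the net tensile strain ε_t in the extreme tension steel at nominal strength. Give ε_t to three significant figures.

ε_t ≈ 0.0159

a = A_s f_y/(0.85 f'_c b) = 4.328 in.
β₁ = 0.712, so c = a/β₁ = 4.328/0.712 = 6.079 in.
From the linear strain diagram with ε_cu = 0.003: ε_t = 0.003 (d − c)/c = 0.003 × (38.2 − 6.079)/6.079 = 0.0159.
Since ε_t ≥ 0.005, the section is tension-controlled.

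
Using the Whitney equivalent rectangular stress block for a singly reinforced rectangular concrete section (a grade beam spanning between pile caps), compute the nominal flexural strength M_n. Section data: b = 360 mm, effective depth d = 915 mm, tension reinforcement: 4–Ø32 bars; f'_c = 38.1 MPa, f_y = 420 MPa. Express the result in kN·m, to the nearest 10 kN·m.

M_n ≈ 1160 kN·m

A_s = 4 × 804 = 3216 mm².
T = A_s f_y = 3216 × 420 = 1350720 N = 1350.72 kN.
From C = T: a = T/(0.85 f'_c b) = 1350720/(0.85 × 38.1 × 360) = 115.86 mm.
M_n = T(d − a/2) = 1350.72 kN × (915 − 57.93) mm = 1157.66 kN·m.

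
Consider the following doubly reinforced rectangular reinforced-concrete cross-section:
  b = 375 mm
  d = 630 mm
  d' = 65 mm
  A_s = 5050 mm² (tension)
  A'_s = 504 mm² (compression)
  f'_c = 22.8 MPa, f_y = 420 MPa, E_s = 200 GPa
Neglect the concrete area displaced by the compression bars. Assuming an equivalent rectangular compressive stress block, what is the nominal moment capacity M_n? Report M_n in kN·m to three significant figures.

Assume both tension and compression steel yield.
Net tension couple steel: A_s − A'_s = 4546 mm².
a = (A_s − A'_s) f_y / (0.85 f'_c b) = 1909320/(0.85 × 22.8 × 375) = 262.72 mm.
c = a/β₁ = 262.72/0.85 = 309.08 mm; ε'_s = 0.003(c − d')/c = 0.0024 ≥ f_y/E_s = 0.0021, so compression steel does yield.
M_n = (A_s − A'_s) f_y (d − a/2) + A'_s f_y (d − d') = [1909320 × (630 − 131.36) + 211680 × (630 − 65)] × 10⁻⁶ = 952.06 + 119.60 = 1071.66 kN·m.

M_n ≈ 1070 kN·m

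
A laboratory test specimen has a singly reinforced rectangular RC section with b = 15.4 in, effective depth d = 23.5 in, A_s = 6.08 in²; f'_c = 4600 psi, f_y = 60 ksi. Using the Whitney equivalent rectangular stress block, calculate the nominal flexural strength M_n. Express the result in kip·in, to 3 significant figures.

T = A_s f_y = 6.08 × 60 = 364.8 kips.
a = T/(0.85 f'_c b) = 364.8/(0.85 × 4.6 × 15.4) = 6.058 in.
M_n = T(d − a/2) = 364.8 × (23.5 − 3.029) = 7467.8 kip·in.

M_n ≈ 7470 kip·in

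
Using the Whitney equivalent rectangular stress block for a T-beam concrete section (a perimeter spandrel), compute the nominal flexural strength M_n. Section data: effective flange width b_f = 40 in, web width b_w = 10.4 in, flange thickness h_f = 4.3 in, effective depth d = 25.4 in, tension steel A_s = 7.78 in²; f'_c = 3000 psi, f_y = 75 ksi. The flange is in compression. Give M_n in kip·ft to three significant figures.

M_n ≈ 1070 kip·ft

Tension: T = A_s f_y = 7.78 × 75 = 583.5 kips.
Try a within the flange: a = T/(0.85 f'_c b_f) = 583.5/(0.85 × 3 × 40) = 5.721 in.
a = 5.721 > h_f = 4.3 in: the block extends into the web. Split into flange-overhang and web parts.
C_f = 0.85 f'_c (b_f − b_w) h_f = 0.85 × 3 × (40 − 10.4) × 4.3 = 324.6 kips.
Remaining web compression depth: a_w = (T − C_f)/(0.85 f'_c b_w) = (583.5 − 324.6)/(0.85 × 3 × 10.4) = 9.762 in.
M_n = C_f(d − h_f/2) + (T − C_f)(d − a_w/2) = 324.6 × (25.4 − 2.15) + 258.9 × (25.4 − 4.881) = 7547.0 + 5312.4 = 12859.4 kip·in.
M_n = 12859.4/12 = 1071.62 kip·ft.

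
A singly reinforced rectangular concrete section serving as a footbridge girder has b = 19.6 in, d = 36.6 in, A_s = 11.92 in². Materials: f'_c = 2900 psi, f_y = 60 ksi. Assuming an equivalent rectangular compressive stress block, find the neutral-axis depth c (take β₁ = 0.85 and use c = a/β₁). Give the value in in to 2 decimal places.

c ≈ 17.42 in

T = A_s f_y = 11.92 × 60 = 715.2 kips.
a = T/(0.85 f'_c b) = 715.2/(0.85 × 2.9 × 19.6) = 14.8032 in.
With β₁ = 0.85, c = a/β₁ = 14.8032/0.85 = 17.42 in.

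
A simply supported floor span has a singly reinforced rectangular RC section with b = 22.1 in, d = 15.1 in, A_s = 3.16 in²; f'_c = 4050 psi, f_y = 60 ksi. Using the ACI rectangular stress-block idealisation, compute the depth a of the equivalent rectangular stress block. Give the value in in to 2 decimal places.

T = A_s f_y = 3.16 × 60 = 189.6 kips.
a = T/(0.85 f'_c b) = 189.6/(0.85 × 4.05 × 22.1) = 2.49 in.

a ≈ 2.49 in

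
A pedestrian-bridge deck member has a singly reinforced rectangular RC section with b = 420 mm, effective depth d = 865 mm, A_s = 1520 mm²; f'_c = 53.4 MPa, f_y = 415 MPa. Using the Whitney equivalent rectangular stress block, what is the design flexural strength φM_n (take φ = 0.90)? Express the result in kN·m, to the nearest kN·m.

φM_n ≈ 482 kN·m

T = A_s f_y = 1520 × 415 = 630800 N = 630.8 kN.
From C = T: a = T/(0.85 f'_c b) = 630800/(0.85 × 53.4 × 420) = 33.09 mm.
M_n = T(d − a/2) = 630.8 kN × (865 − 16.545) mm = 535.21 kN·m.
φM_n = 0.90 × 535.21 = 481.69 kN·m.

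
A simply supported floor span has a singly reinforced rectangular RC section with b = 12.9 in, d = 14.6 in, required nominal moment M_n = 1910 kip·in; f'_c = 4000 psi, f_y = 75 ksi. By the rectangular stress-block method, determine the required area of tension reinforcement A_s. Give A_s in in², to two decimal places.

A_s ≈ 1.97 in²

From M_n = 0.85 f'_c a b (d − a/2):
a = d − √(d² − 2M_n/(0.85 f'_c b)) = 14.6 − √(14.6² − 2 × 1910/(0.85 × 4 × 12.9)) = 3.372 in.
A_s = 0.85 f'_c a b / f_y = 0.85 × 4 × 3.372 × 12.9 / 75 = 1.972 in².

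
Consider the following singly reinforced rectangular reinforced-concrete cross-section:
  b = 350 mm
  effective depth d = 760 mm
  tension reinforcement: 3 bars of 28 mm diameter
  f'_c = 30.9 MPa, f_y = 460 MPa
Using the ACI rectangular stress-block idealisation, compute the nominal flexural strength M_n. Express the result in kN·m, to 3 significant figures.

A_s = 3 × 616 = 1848 mm².
T = A_s f_y = 1848 × 460 = 850080 N = 850.08 kN.
From C = T: a = T/(0.85 f'_c b) = 850080/(0.85 × 30.9 × 350) = 92.47 mm.
M_n = T(d − a/2) = 850.08 kN × (760 − 46.235) mm = 606.76 kN·m.

M_n ≈ 607 kN·m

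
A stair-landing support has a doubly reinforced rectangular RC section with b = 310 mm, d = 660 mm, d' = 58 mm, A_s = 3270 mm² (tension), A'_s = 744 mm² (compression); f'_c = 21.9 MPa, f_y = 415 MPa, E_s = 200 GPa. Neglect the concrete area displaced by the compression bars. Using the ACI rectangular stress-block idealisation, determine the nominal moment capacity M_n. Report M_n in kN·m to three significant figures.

M_n ≈ 783 kN·m

Assume both tension and compression steel yield.
Net tension couple steel: A_s − A'_s = 2526 mm².
a = (A_s − A'_s) f_y / (0.85 f'_c b) = 1048290/(0.85 × 21.9 × 310) = 181.66 mm.
c = a/β₁ = 181.66/0.85 = 213.72 mm; ε'_s = 0.003(c − d')/c = 0.0022 ≥ f_y/E_s = 0.0021, so compression steel does yield.
M_n = (A_s − A'_s) f_y (d − a/2) + A'_s f_y (d − d') = [1048290 × (660 − 90.83) + 308760 × (660 − 58)] × 10⁻⁶ = 596.66 + 185.87 = 782.53 kN·m.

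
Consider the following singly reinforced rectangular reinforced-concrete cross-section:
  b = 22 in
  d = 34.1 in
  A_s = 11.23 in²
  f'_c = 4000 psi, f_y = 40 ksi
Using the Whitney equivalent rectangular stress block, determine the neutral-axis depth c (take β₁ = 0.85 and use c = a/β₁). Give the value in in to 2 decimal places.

c ≈ 7.07 in

T = A_s f_y = 11.23 × 40 = 449.2 kips.
a = T/(0.85 f'_c b) = 449.2/(0.85 × 4 × 22) = 6.0053 in.
With β₁ = 0.85, c = a/β₁ = 6.0053/0.85 = 7.07 in.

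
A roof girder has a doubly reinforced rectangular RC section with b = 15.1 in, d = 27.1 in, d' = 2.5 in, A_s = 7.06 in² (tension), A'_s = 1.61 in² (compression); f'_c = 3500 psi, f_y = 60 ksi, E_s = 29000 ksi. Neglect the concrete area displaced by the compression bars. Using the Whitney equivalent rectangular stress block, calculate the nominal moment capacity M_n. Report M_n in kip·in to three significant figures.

Assume both steels yield.
a = (A_s − A'_s) f_y/(0.85 f'_c b) = (7.06 − 1.61) × 60/(0.85 × 3.5 × 15.1) = 7.279 in.
c = a/β₁ = 7.279/0.85 = 8.564 in; ε'_s = 0.003(c − d')/c = 0.0021 ≥ ε_y = 0.0021, so the compression steel yields.
M_n = (A_s − A'_s) f_y (d − a/2) + A'_s f_y (d − d') = 327 × (27.1 − 3.6395) + 96.6 × (27.1 − 2.5) = 7671.6 + 2376.4 = 10048.0 kip·in.

M_n ≈ 10000 kip·in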